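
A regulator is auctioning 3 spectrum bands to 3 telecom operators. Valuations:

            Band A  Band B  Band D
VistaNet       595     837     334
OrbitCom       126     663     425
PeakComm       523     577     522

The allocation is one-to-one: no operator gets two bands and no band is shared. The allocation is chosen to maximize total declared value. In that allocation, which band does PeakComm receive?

Optimal: VistaNet→Band B ($837M), OrbitCom→Band D ($425M), PeakComm→Band A ($523M) — total 837+425+523 = $1785M.
Column-greedy (each band in turn goes to its best remaining operator) gives $1780M, worse by 5.
No other one-to-one assignment exceeds $1785M.
PeakComm's own top band is Band B ($577M), but forcing PeakComm→Band B and reassigning the rest optimally gives only $1597M — worse by 188.

PeakComm receives Band A.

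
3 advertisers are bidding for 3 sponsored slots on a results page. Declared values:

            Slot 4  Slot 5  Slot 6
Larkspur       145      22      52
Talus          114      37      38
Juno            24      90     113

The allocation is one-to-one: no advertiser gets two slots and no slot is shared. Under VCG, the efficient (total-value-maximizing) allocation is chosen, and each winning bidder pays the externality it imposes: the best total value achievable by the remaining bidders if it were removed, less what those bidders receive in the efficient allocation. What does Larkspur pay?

Efficient allocation: Larkspur→Slot 4 ($145), Talus→Slot 5 ($37), Juno→Slot 6 ($113); total welfare W = $295.
Larkspur receives Slot 4 at value $145, so the others get W − 145 = $150.
Without Larkspur: best allocation of the remaining 2 bidders over all 3 slots is Talus→Slot 4 ($114), Juno→Slot 6 ($113), total $227.
VCG payment = (others' best without Larkspur) − (others' welfare with Larkspur) = 227 − 150 = $77.

Larkspur pays $77.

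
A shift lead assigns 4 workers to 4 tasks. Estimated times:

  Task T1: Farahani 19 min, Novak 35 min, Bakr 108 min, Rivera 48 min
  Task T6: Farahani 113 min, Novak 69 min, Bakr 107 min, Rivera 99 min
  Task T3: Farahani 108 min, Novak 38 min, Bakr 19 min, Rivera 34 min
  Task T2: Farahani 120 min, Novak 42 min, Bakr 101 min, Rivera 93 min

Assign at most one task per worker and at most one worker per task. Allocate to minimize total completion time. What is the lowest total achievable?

Min total: 179 min

Treat this as an assignment problem: match each worker to one task.
Optimal: Farahani→Task T1 (19 min), Novak→Task T2 (42 min), Bakr→Task T3 (19 min), Rivera→Task T6 (99 min) — total 19+42+19+99 = 179 min.
Row-greedy (each worker in turn takes its cheapest remaining task) gives 257 min, worse by 78.
Next-best assignment: Farahani→Task T1, Novak→Task T6, Bakr→Task T3, Rivera→Task T2 = 200 min.
Swapping Bakr↔Novak (Bakr→Task T2 101 min, Novak→Task T3 38 min) adds 78.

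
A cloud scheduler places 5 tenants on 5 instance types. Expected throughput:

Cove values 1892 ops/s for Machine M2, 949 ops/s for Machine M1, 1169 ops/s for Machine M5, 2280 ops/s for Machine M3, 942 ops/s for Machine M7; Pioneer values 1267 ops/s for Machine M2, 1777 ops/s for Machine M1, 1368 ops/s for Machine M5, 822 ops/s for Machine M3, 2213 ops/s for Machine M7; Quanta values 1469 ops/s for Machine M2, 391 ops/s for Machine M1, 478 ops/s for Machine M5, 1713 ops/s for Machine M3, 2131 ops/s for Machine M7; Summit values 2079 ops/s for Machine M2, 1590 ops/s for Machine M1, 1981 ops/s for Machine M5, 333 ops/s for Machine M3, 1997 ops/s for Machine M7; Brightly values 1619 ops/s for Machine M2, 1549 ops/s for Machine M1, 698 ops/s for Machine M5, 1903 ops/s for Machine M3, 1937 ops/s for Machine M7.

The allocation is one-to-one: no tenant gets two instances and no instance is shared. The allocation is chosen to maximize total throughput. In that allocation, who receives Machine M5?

Summit receives Machine M5.

Optimal: Cove→Machine M3 (2280 ops/s), Pioneer→Machine M1 (1777 ops/s), Quanta→Machine M7 (2131 ops/s), Summit→Machine M5 (1981 ops/s), Brightly→Machine M2 (1619 ops/s) — total 2280+1777+2131+1981+1619 = 9788 ops/s.
Max-entry greedy (repeatedly take the single best remaining cell) gives 8599 ops/s, worse by 1189.
Next-best assignment: Cove→Machine M2, Pioneer→Machine M1, Quanta→Machine M7, Summit→Machine M5, Brightly→Machine M3 = 9684 ops/s.
No other one-to-one assignment exceeds 9788 ops/s.
Summit's own top instance is Machine M2 (2079 ops/s), but forcing Summit→Machine M2 and reassigning the rest optimally gives only 9407 ops/s — worse by 381.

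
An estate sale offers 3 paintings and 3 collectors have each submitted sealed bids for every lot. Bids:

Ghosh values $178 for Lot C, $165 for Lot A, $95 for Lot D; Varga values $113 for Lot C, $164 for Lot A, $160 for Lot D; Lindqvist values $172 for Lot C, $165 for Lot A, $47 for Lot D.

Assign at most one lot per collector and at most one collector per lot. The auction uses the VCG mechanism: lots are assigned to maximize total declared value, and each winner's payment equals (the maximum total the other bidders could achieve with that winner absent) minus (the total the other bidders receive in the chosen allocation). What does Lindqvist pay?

Efficient allocation: Ghosh→Lot C ($178), Varga→Lot D ($160), Lindqvist→Lot A ($165); total welfare W = $503.
Lindqvist receives Lot A at value $165, so the others get W − 165 = $338.
Without Lindqvist: best allocation of the remaining 2 bidders over all 3 lots is Ghosh→Lot C ($178), Varga→Lot A ($164), total $342.
VCG payment = (others' best without Lindqvist) − (others' welfare with Lindqvist) = 342 − 338 = $4.

Lindqvist pays $4.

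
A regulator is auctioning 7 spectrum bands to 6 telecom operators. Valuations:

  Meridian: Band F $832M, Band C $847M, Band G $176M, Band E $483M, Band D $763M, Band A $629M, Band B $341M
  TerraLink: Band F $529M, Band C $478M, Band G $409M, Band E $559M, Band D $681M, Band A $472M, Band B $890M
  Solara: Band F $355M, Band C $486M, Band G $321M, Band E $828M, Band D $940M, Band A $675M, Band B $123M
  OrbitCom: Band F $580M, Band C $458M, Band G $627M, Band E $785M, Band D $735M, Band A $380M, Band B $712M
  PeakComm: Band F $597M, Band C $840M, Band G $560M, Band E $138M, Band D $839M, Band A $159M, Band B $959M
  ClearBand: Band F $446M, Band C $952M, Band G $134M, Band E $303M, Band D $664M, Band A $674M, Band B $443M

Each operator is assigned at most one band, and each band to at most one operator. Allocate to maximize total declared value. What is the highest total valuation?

Max total: $4973M

Optimal: Meridian→Band F ($832M), TerraLink→Band B ($890M), Solara→Band A ($675M), OrbitCom→Band E ($785M), PeakComm→Band D ($839M), ClearBand→Band C ($952M) — total 832+890+675+785+839+952 = $4973M.
Row-greedy (each operator in turn takes its best remaining band) gives $4733M, worse by 240.
Swapping Meridian↔TerraLink (Meridian→Band B $341M, TerraLink→Band F $529M) loses 852.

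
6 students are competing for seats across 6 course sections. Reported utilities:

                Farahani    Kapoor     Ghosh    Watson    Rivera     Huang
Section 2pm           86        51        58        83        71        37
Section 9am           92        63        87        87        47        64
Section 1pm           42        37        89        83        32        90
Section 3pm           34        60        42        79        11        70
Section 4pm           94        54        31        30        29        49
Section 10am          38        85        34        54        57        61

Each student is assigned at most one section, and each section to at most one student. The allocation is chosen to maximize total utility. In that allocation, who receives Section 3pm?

This is the linear assignment problem.
Optimal: Farahani→Section 4pm (94 points), Kapoor→Section 10am (85 points), Ghosh→Section 9am (87 points), Watson→Section 3pm (79 points), Rivera→Section 2pm (71 points), Huang→Section 1pm (90 points) — total 94+85+87+79+71+90 = 506 points.
Row-greedy (each student in turn takes its best remaining section) gives 496 points, worse by 10.
No other one-to-one assignment exceeds 506 points.
Watson's own top section is Section 9am (87 points), but forcing Watson→Section 9am and reassigning the rest optimally gives only 496 points — worse by 10.

Watson receives Section 3pm.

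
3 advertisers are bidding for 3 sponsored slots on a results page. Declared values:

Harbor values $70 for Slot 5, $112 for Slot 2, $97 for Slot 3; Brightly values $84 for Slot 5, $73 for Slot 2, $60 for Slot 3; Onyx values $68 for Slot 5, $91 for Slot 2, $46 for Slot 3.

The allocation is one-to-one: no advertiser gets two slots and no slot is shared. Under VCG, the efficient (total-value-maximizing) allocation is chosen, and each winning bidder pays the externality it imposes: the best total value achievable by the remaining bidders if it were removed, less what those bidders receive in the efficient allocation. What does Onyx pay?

Efficient allocation: Harbor→Slot 3 ($97), Brightly→Slot 5 ($84), Onyx→Slot 2 ($91); total welfare W = $272.
Onyx receives Slot 2 at value $91, so the others get W − 91 = $181.
Without Onyx: best allocation of the remaining 2 bidders over all 3 slots is Harbor→Slot 2 ($112), Brightly→Slot 5 ($84), total $196.
VCG payment = (others' best without Onyx) − (others' welfare with Onyx) = 196 − 181 = $15.

Onyx pays $15.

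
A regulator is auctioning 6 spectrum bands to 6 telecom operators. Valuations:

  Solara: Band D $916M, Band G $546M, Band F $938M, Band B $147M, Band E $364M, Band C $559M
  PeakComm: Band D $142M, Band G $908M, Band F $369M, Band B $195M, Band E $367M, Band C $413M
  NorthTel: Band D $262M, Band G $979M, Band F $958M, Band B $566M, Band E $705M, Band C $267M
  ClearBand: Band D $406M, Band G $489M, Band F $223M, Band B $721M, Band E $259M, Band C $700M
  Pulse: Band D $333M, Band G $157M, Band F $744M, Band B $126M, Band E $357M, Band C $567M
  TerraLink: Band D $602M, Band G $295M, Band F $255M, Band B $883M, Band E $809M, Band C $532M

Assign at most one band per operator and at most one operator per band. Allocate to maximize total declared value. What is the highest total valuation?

Maximum total: $4879M

Optimal: Solara→Band D ($916M), PeakComm→Band G ($908M), NorthTel→Band F ($958M), ClearBand→Band B ($721M), Pulse→Band C ($567M), TerraLink→Band E ($809M) — total 916+908+958+721+567+809 = $4879M.
Column-greedy (each band in turn goes to its best remaining operator) gives $4589M, worse by 290.
Checked against all permutations: $4879M is optimal.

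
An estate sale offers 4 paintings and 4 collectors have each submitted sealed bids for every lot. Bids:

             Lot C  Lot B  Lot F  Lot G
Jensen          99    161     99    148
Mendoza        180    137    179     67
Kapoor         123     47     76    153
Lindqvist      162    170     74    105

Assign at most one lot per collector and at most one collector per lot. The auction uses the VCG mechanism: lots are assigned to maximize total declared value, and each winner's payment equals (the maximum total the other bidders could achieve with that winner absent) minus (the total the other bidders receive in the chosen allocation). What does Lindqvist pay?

Lindqvist pays $1.

Efficient allocation: Jensen→Lot B ($161), Mendoza→Lot F ($179), Kapoor→Lot G ($153), Lindqvist→Lot C ($162); total welfare W = $655.
Lindqvist receives Lot C at value $162, so the others get W − 162 = $493.
Without Lindqvist: best allocation of the remaining 3 bidders over all 4 lots is Jensen→Lot B ($161), Mendoza→Lot C ($180), Kapoor→Lot G ($153), total $494.
VCG payment = (others' best without Lindqvist) − (others' welfare with Lindqvist) = 494 − 493 = $1.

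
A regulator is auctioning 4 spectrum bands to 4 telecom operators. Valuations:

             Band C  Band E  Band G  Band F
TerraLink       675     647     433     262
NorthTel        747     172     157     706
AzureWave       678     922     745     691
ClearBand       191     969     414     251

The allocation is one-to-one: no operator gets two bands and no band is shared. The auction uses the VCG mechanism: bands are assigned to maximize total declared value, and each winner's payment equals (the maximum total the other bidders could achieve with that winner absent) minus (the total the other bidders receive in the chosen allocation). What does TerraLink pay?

Efficient allocation: TerraLink→Band C ($675M), NorthTel→Band F ($706M), AzureWave→Band G ($745M), ClearBand→Band E ($969M); total welfare W = $3095M.
TerraLink receives Band C at value $675M, so the others get W − 675 = $2420M.
Without TerraLink: best allocation of the remaining 3 bidders over all 4 bands is NorthTel→Band C ($747M), AzureWave→Band G ($745M), ClearBand→Band E ($969M), total $2461M.
VCG payment = (others' best without TerraLink) − (others' welfare with TerraLink) = 2461 − 2420 = $41M.

TerraLink pays $41M.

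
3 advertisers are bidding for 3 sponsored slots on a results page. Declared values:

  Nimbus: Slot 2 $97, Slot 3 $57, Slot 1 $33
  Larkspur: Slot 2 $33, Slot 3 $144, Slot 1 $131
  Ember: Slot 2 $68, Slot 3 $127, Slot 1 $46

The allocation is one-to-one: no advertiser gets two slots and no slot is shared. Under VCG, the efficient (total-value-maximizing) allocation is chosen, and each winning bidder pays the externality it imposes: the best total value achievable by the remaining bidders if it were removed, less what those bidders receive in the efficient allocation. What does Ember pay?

Efficient allocation: Nimbus→Slot 2 ($97), Larkspur→Slot 1 ($131), Ember→Slot 3 ($127); total welfare W = $355.
Ember receives Slot 3 at value $127, so the others get W − 127 = $228.
Without Ember: best allocation of the remaining 2 bidders over all 3 slots is Nimbus→Slot 2 ($97), Larkspur→Slot 3 ($144), total $241.
VCG payment = (others' best without Ember) − (others' welfare with Ember) = 241 − 228 = $13.

Ember pays $13.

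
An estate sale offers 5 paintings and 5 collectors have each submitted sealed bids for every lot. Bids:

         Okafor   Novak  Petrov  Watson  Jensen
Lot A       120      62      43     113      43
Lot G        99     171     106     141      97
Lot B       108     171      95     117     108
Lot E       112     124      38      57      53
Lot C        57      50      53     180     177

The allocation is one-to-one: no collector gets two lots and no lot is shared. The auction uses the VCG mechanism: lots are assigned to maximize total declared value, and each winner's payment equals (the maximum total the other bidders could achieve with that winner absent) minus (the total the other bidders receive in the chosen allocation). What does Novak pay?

Efficient allocation: Okafor→Lot E ($112), Novak→Lot B ($171), Petrov→Lot G ($106), Watson→Lot A ($113), Jensen→Lot C ($177); total welfare W = $679.
Novak receives Lot B at value $171, so the others get W − 171 = $508.
Without Novak: best allocation of the remaining 4 bidders over all 5 lots is Okafor→Lot A ($120), Petrov→Lot B ($95), Watson→Lot G ($141), Jensen→Lot C ($177), total $533.
VCG payment = (others' best without Novak) − (others' welfare with Novak) = 533 − 508 = $25.

Novak pays $25.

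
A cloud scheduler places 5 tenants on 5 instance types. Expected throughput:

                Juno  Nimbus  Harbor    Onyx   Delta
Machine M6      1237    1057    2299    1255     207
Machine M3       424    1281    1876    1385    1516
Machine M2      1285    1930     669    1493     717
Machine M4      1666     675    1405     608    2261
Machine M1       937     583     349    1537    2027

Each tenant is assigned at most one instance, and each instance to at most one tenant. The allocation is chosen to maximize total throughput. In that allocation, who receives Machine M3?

Optimal: Juno→Machine M4 (1666 ops/s), Nimbus→Machine M2 (1930 ops/s), Harbor→Machine M6 (2299 ops/s), Onyx→Machine M3 (1385 ops/s), Delta→Machine M1 (2027 ops/s) — total 1666+1930+2299+1385+2027 = 9307 ops/s.
Column-greedy (each instance in turn goes to its best remaining tenant) gives 8948 ops/s, worse by 359.
Next-best assignment: Juno→Machine M4, Nimbus→Machine M2, Harbor→Machine M6, Onyx→Machine M1, Delta→Machine M3 = 8948 ops/s.
Onyx's own top instance is Machine M1 (1537 ops/s), but forcing Onyx→Machine M1 and reassigning the rest optimally gives only 8948 ops/s — worse by 359.

Onyx receives Machine M3.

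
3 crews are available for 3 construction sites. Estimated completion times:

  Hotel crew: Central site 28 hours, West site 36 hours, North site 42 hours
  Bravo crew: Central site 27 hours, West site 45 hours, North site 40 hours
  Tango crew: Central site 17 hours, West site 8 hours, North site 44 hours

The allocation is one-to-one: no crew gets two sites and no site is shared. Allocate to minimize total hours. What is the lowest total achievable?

Min total: 76 hours

This is the linear assignment problem.
Optimal: Hotel crew→Central site (28 hours), Bravo crew→North site (40 hours), Tango crew→West site (8 hours) — total 28+40+8 = 76 hours.
Column-greedy (each site in turn goes to its cheapest remaining crew) gives 93 hours, worse by 17.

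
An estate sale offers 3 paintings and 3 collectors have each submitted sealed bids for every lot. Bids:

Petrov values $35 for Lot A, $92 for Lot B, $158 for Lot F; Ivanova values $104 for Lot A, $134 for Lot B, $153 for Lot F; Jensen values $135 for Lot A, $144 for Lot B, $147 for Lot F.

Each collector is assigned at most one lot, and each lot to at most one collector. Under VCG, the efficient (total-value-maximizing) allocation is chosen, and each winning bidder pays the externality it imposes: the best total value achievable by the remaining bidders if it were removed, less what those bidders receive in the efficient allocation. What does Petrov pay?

Petrov pays $28.

Efficient allocation: Petrov→Lot F ($158), Ivanova→Lot B ($134), Jensen→Lot A ($135); total welfare W = $427.
Petrov receives Lot F at value $158, so the others get W − 158 = $269.
Without Petrov: best allocation of the remaining 2 bidders over all 3 lots is Ivanova→Lot F ($153), Jensen→Lot B ($144), total $297.
VCG payment = (others' best without Petrov) − (others' welfare with Petrov) = 297 − 269 = $28.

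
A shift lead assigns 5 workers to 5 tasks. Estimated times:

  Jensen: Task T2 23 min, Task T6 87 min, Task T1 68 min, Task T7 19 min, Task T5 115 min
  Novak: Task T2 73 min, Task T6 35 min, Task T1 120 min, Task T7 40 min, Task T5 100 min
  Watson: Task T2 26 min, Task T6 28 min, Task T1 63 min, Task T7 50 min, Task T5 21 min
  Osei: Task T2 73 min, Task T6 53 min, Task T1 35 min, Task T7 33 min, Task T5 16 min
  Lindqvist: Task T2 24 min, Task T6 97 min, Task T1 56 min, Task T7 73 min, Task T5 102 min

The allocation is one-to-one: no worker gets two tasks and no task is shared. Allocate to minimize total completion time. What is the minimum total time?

Treat this as an assignment problem: match each worker to one task.
Optimal: Jensen→Task T7 (19 min), Novak→Task T6 (35 min), Watson→Task T5 (21 min), Osei→Task T1 (35 min), Lindqvist→Task T2 (24 min) — total 19+35+21+35+24 = 134 min.
Min-entry greedy (repeatedly take the single cheapest remaining cell) gives 207 min, worse by 73.
No other one-to-one assignment undercuts 134 min.

Min total: 134 min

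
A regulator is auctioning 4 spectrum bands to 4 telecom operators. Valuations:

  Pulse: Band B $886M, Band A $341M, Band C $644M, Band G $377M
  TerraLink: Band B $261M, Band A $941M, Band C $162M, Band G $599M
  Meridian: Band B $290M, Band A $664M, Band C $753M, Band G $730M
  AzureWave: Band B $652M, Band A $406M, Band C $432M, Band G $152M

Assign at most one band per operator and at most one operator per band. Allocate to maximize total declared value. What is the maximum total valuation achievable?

Optimal: Pulse→Band B ($886M), TerraLink→Band A ($941M), Meridian→Band G ($730M), AzureWave→Band C ($432M) — total 886+941+730+432 = $2989M.
Column-greedy (each band in turn goes to its best remaining operator) gives $2732M, worse by 257.
Next-best assignment: Pulse→Band C, TerraLink→Band A, Meridian→Band G, AzureWave→Band B = $2967M.
Swapping TerraLink↔Meridian (TerraLink→Band G $599M, Meridian→Band A $664M) loses 408.

Max total: $2989M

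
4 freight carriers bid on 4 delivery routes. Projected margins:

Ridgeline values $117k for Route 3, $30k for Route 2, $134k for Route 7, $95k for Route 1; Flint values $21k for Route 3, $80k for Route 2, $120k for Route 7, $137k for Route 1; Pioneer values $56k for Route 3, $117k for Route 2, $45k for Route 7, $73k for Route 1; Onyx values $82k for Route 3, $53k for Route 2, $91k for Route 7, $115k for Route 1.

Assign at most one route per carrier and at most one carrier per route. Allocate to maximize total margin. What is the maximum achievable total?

Optimal: Ridgeline→Route 7 ($134k), Flint→Route 1 ($137k), Pioneer→Route 2 ($117k), Onyx→Route 3 ($82k) — total 134+137+117+82 = $470k.
Column-greedy (each route in turn goes to its best remaining carrier) gives $469k, worse by 1.
No other one-to-one assignment exceeds $470k.

Max total: $470k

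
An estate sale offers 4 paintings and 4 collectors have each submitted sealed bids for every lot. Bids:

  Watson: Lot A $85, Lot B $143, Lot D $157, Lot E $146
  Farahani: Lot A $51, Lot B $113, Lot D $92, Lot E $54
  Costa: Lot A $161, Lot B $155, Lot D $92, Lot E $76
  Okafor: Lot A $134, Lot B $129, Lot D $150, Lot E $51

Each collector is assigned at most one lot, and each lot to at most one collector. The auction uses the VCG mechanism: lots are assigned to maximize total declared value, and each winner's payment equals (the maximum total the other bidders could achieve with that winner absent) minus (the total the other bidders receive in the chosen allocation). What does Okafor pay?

Okafor pays $11.

Efficient allocation: Watson→Lot E ($146), Farahani→Lot B ($113), Costa→Lot A ($161), Okafor→Lot D ($150); total welfare W = $570.
Okafor receives Lot D at value $150, so the others get W − 150 = $420.
Without Okafor: best allocation of the remaining 3 bidders over all 4 lots is Watson→Lot D ($157), Farahani→Lot B ($113), Costa→Lot A ($161), total $431.
VCG payment = (others' best without Okafor) − (others' welfare with Okafor) = 431 − 420 = $11.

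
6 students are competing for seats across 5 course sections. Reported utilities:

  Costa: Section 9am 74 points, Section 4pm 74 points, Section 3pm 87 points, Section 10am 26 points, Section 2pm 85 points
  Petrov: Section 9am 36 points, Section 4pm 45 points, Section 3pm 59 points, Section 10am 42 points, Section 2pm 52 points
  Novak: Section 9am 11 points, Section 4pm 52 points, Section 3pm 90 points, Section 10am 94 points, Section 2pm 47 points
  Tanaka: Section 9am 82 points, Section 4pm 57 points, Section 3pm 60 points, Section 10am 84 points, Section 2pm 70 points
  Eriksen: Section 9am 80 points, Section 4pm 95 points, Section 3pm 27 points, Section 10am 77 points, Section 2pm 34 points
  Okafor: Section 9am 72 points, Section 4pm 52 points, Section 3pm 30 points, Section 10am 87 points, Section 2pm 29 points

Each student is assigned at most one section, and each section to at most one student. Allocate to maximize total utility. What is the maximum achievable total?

Optimal: Tanaka→Section 9am (82 points), Eriksen→Section 4pm (95 points), Novak→Section 3pm (90 points), Okafor→Section 10am (87 points), Costa→Section 2pm (85 points) — total 82+95+90+87+85 = 439 points.
Max-entry greedy (repeatedly take the single best remaining cell) gives 410 points, worse by 29.
No other one-to-one assignment exceeds 439 points.

Max total: 439 points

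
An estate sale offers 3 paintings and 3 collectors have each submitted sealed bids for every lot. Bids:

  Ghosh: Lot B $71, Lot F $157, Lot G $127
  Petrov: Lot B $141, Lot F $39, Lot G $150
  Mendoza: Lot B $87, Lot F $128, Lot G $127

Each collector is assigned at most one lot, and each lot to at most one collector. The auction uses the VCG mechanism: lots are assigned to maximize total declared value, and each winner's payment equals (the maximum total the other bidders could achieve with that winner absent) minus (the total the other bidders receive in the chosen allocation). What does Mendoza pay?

Mendoza pays $9.

Efficient allocation: Ghosh→Lot F ($157), Petrov→Lot B ($141), Mendoza→Lot G ($127); total welfare W = $425.
Mendoza receives Lot G at value $127, so the others get W − 127 = $298.
Without Mendoza: best allocation of the remaining 2 bidders over all 3 lots is Ghosh→Lot F ($157), Petrov→Lot G ($150), total $307.
VCG payment = (others' best without Mendoza) − (others' welfare with Mendoza) = 307 − 298 = $9.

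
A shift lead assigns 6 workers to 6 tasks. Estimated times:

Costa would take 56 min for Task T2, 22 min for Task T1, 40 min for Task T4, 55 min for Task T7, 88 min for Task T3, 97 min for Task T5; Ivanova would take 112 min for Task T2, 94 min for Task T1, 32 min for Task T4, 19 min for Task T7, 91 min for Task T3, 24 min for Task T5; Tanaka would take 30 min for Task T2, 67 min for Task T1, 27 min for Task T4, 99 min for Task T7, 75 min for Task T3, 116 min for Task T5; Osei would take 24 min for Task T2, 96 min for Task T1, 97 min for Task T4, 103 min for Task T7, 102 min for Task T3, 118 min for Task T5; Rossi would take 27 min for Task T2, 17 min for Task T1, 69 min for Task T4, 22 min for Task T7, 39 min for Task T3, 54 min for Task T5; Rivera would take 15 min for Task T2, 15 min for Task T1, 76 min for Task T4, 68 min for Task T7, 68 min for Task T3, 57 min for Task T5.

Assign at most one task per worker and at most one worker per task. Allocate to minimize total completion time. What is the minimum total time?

Optimal: Costa→Task T7 (55 min), Ivanova→Task T5 (24 min), Tanaka→Task T4 (27 min), Osei→Task T2 (24 min), Rossi→Task T3 (39 min), Rivera→Task T1 (15 min) — total 55+24+27+24+39+15 = 184 min.
Min-entry greedy (repeatedly take the single cheapest remaining cell) gives 284 min, worse by 100.
Swapping Rossi↔Rivera (Rossi→Task T1 17 min, Rivera→Task T3 68 min) adds 31.

Min total: 184 min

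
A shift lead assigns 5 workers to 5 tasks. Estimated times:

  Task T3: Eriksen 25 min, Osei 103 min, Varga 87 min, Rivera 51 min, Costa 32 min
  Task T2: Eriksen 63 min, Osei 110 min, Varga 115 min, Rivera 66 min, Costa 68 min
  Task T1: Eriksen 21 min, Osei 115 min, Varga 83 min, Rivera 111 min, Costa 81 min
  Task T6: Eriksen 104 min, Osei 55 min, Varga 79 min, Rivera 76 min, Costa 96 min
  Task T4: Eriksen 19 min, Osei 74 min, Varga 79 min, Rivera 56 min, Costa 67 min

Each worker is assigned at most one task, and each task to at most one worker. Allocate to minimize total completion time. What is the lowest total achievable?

Treat this as an assignment problem: match each worker to one task.
Optimal: Eriksen→Task T1 (21 min), Osei→Task T6 (55 min), Varga→Task T4 (79 min), Rivera→Task T2 (66 min), Costa→Task T3 (32 min) — total 21+55+79+66+32 = 253 min.
Row-greedy (each worker in turn takes its cheapest remaining task) gives 276 min, worse by 23.

Min total: 253 min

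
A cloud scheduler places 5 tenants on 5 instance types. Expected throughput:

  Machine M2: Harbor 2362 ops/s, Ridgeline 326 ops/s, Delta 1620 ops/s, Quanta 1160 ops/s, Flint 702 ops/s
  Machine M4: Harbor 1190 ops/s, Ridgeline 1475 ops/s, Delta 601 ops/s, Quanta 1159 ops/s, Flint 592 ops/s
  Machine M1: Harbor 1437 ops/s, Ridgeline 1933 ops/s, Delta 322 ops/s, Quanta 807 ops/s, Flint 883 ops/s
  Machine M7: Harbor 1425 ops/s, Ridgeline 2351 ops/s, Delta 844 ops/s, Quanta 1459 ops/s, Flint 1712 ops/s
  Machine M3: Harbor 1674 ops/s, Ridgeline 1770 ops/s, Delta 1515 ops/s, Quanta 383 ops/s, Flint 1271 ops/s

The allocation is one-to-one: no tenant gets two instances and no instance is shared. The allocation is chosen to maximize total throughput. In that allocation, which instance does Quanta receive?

Quanta receives Machine M4.

Optimal: Harbor→Machine M2 (2362 ops/s), Ridgeline→Machine M1 (1933 ops/s), Delta→Machine M3 (1515 ops/s), Quanta→Machine M4 (1159 ops/s), Flint→Machine M7 (1712 ops/s) — total 2362+1933+1515+1159+1712 = 8681 ops/s.
Max-entry greedy (repeatedly take the single best remaining cell) gives 8270 ops/s, worse by 411.
Next-best assignment: Harbor→Machine M2, Ridgeline→Machine M7, Delta→Machine M3, Quanta→Machine M4, Flint→Machine M1 = 8270 ops/s.
No other one-to-one assignment exceeds 8681 ops/s.
Quanta's own top instance is Machine M7 (1459 ops/s), but forcing Quanta→Machine M7 and reassigning the rest optimally gives only 7861 ops/s — worse by 820.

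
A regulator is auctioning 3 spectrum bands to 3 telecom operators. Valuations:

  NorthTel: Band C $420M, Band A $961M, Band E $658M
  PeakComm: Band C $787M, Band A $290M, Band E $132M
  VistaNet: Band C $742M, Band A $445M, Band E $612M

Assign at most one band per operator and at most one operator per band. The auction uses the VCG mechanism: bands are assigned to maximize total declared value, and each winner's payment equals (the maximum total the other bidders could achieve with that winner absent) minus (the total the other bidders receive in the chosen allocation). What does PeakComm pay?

Efficient allocation: NorthTel→Band A ($961M), PeakComm→Band C ($787M), VistaNet→Band E ($612M); total welfare W = $2360M.
PeakComm receives Band C at value $787M, so the others get W − 787 = $1573M.
Without PeakComm: best allocation of the remaining 2 bidders over all 3 bands is NorthTel→Band A ($961M), VistaNet→Band C ($742M), total $1703M.
VCG payment = (others' best without PeakComm) − (others' welfare with PeakComm) = 1703 − 1573 = $130M.

PeakComm pays $130M.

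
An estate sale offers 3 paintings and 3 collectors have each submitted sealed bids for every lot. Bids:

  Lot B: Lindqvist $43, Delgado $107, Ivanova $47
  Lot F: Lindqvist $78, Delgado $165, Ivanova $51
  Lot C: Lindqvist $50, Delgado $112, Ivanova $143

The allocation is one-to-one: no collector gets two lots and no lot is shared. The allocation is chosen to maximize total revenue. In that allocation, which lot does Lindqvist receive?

Treat this as an assignment problem: match each collector to one lot.
Optimal: Lindqvist→Lot B ($43), Delgado→Lot F ($165), Ivanova→Lot C ($143) — total 43+165+143 = $351.
Row-greedy (each collector in turn takes its best remaining lot) gives $237, worse by 114.
Next-best assignment: Lindqvist→Lot F, Delgado→Lot B, Ivanova→Lot C = $328.
Lindqvist's own top lot is Lot F ($78), but forcing Lindqvist→Lot F and reassigning the rest optimally gives only $328 — worse by 23.

Lindqvist receives Lot B.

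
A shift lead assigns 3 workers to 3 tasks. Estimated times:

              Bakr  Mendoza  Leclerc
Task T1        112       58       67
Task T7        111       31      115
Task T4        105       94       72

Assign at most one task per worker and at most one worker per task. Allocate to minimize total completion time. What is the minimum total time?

Optimal: Bakr→Task T4 (105 min), Mendoza→Task T7 (31 min), Leclerc→Task T1 (67 min) — total 105+31+67 = 203 min.
Column-greedy (each task in turn goes to its cheapest remaining worker) gives 241 min, worse by 38.
Next-best assignment: Bakr→Task T1, Mendoza→Task T7, Leclerc→Task T4 = 215 min.

Minimum total: 203 min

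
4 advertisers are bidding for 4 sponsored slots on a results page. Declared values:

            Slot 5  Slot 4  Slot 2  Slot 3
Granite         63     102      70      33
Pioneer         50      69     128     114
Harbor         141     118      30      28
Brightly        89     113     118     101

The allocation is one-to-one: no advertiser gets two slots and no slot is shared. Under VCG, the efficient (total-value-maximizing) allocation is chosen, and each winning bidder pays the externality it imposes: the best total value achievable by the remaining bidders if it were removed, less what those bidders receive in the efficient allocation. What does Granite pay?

Granite pays $9.

Efficient allocation: Granite→Slot 4 ($102), Pioneer→Slot 3 ($114), Harbor→Slot 5 ($141), Brightly→Slot 2 ($118); total welfare W = $475.
Granite receives Slot 4 at value $102, so the others get W − 102 = $373.
Without Granite: best allocation of the remaining 3 bidders over all 4 slots is Pioneer→Slot 2 ($128), Harbor→Slot 5 ($141), Brightly→Slot 4 ($113), total $382.
VCG payment = (others' best without Granite) − (others' welfare with Granite) = 382 − 373 = $9.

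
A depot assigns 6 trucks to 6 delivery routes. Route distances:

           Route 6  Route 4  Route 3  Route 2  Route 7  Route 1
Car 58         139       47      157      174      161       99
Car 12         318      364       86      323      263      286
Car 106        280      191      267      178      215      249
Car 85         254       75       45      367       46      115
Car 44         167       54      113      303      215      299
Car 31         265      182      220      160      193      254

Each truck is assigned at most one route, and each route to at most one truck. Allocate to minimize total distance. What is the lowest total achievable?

Optimal: Car 58→Route 1 (99 km), Car 12→Route 3 (86 km), Car 106→Route 6 (280 km), Car 85→Route 7 (46 km), Car 44→Route 4 (54 km), Car 31→Route 2 (160 km) — total 99+86+280+46+54+160 = 725 km.
Column-greedy (each route in turn goes to its cheapest remaining truck) gives 899 km, worse by 174.
Next-best assignment: Car 58→Route 1, Car 12→Route 3, Car 106→Route 2, Car 85→Route 7, Car 44→Route 4, Car 31→Route 6 = 728 km.
Checked against all permutations: 725 km is optimal.

Minimum total: 725 km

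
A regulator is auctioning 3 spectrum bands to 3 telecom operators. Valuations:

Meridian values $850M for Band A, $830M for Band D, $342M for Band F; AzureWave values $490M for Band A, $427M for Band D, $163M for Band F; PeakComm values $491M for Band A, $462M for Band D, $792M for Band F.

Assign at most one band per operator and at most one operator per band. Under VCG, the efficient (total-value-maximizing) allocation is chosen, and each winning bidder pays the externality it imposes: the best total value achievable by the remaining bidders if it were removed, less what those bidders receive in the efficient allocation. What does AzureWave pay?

AzureWave pays $20M.

Efficient allocation: Meridian→Band D ($830M), AzureWave→Band A ($490M), PeakComm→Band F ($792M); total welfare W = $2112M.
AzureWave receives Band A at value $490M, so the others get W − 490 = $1622M.
Without AzureWave: best allocation of the remaining 2 bidders over all 3 bands is Meridian→Band A ($850M), PeakComm→Band F ($792M), total $1642M.
VCG payment = (others' best without AzureWave) − (others' welfare with AzureWave) = 1642 − 1622 = $20M.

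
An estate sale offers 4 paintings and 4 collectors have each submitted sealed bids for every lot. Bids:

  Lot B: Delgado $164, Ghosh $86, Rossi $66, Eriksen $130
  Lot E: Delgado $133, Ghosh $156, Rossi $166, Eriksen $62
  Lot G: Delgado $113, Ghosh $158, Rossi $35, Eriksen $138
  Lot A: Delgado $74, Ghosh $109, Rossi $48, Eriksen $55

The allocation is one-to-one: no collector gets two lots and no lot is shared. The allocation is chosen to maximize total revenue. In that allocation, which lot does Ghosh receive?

Optimal: Delgado→Lot B ($164), Ghosh→Lot A ($109), Rossi→Lot E ($166), Eriksen→Lot G ($138) — total 164+109+166+138 = $577.
Next-best assignment: Delgado→Lot B, Ghosh→Lot G, Rossi→Lot E, Eriksen→Lot A = $543.
Swapping Rossi↔Eriksen (Rossi→Lot G $35, Eriksen→Lot E $62) loses 207.
No other one-to-one assignment exceeds $577.
Ghosh's own top lot is Lot G ($158), but forcing Ghosh→Lot G and reassigning the rest optimally gives only $543 — worse by 34.

Ghosh receives Lot A.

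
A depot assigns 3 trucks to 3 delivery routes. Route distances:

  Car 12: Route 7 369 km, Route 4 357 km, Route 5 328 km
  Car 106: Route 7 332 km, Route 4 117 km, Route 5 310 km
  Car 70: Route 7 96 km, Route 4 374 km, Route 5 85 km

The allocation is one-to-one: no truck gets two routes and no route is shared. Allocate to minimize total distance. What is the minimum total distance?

Minimum total: 541 km

This is a one-to-one assignment (minimum-cost bipartite matching).
Optimal: Car 12→Route 5 (328 km), Car 106→Route 4 (117 km), Car 70→Route 7 (96 km) — total 328+117+96 = 541 km.
Min-entry greedy (repeatedly take the single cheapest remaining cell) gives 571 km, worse by 30.
Swapping Car 70↔Car 106 (Car 70→Route 4 374 km, Car 106→Route 7 332 km) adds 493.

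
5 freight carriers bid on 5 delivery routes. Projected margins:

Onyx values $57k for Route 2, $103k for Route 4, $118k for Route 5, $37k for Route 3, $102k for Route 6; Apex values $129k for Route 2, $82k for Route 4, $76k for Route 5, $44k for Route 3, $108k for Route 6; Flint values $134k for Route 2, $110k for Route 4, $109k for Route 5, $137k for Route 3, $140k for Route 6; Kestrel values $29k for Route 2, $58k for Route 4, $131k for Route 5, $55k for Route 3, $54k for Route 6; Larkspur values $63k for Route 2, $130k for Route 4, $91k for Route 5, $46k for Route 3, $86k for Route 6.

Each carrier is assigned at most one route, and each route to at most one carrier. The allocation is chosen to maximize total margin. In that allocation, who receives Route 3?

Optimal: Onyx→Route 6 ($102k), Apex→Route 2 ($129k), Flint→Route 3 ($137k), Kestrel→Route 5 ($131k), Larkspur→Route 4 ($130k) — total 102+129+137+131+130 = $629k.
Max-entry greedy (repeatedly take the single best remaining cell) gives $567k, worse by 62.
Next-best assignment: Onyx→Route 4, Apex→Route 2, Flint→Route 3, Kestrel→Route 5, Larkspur→Route 6 = $586k.
Swapping Kestrel↔Larkspur (Kestrel→Route 4 $58k, Larkspur→Route 5 $91k) loses 112.
Checked against all permutations: $629k is optimal.
Flint's own top route is Route 6 ($140k), but forcing Flint→Route 6 and reassigning the rest optimally gives only $572k — worse by 57.

Flint receives Route 3.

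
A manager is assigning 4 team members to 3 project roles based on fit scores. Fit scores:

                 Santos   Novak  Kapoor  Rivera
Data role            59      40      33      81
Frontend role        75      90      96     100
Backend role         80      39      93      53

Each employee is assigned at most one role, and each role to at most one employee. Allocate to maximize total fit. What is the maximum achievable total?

This is the linear assignment problem.
Optimal: Rivera→Data role (81 pts), Novak→Frontend role (90 pts), Kapoor→Backend role (93 pts) — total 81+90+93 = 264 pts.
Column-greedy (each role in turn goes to its best remaining employee) gives 257 pts, worse by 7.

Max total: 264 pts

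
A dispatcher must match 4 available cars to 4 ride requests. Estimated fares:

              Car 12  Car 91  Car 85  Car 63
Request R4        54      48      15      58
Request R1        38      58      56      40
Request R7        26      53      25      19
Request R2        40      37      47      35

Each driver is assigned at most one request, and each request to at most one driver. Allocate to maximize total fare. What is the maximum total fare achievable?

Max total: $207

Treat this as an assignment problem: match each driver to one request.
Optimal: Car 12→Request R2 ($40), Car 91→Request R7 ($53), Car 85→Request R1 ($56), Car 63→Request R4 ($58) — total 40+53+56+58 = $207.
Column-greedy (each request in turn goes to its best remaining driver) gives $189, worse by 18.
Next-best assignment: Car 12→Request R4, Car 91→Request R7, Car 85→Request R1, Car 63→Request R2 = $198.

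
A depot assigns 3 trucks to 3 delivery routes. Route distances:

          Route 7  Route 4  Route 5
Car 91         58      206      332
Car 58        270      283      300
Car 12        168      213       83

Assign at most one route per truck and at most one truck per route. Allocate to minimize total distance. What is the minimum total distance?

This is the linear assignment problem.
Optimal: Car 91→Route 7 (58 km), Car 58→Route 4 (283 km), Car 12→Route 5 (83 km) — total 58+283+83 = 424 km.
Swapping Car 58↔Car 91 (Car 58→Route 7 270 km, Car 91→Route 4 206 km) adds 135.

Minimum total: 424 km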